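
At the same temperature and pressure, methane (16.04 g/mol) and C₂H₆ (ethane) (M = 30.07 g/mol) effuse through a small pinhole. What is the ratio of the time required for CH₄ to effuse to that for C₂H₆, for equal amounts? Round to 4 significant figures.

Since effusion rate ∝ 1/√M, t_CH₄/t_C₂H₆ = √(M_CH₄/M_C₂H₆) = √(16.04/30.07) = √0.5334 = 0.7304.

0.7304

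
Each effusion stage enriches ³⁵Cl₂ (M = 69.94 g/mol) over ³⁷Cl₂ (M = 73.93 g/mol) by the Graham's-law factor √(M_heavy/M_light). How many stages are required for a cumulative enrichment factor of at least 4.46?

Per stage α = (73.93/69.94)^(1/2) = 1.05705^0.5, giving ln α = 0.02774.
Need α^N ≥ 4.46 ⇒ N ≥ ln(4.46) / ln α = 1.495 / 0.02774 = 53.90.
Rounding up, N = 54 stages.

54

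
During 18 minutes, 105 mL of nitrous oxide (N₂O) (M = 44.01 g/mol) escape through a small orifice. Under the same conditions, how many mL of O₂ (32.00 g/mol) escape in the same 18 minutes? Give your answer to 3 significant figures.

From Graham's law, rate_O₂/rate_N₂O = √(M_N₂O/M_O₂) = √(44.01/32.00) = √1.375 = 1.173.
So the volume for O₂ is 105 × 1.173 = 123 mL.

123 mL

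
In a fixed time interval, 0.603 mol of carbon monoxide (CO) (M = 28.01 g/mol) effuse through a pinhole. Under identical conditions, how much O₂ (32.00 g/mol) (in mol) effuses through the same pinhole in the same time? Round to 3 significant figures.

0.564 mol

By Graham's law, rate_O₂/rate_CO = √(M_CO/M_O₂) = √(28.01/32.00) = √0.8753 = 0.9356.
So the amount for O₂ is 0.603 × 0.9356 = 0.564 mol.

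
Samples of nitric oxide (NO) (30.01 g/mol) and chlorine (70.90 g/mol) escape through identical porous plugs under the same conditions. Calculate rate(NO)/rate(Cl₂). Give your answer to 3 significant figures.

From Graham's law, rate_NO/rate_Cl₂ = √(M_Cl₂/M_NO) = √(70.90/30.01) = √2.363 = 1.54.

1.54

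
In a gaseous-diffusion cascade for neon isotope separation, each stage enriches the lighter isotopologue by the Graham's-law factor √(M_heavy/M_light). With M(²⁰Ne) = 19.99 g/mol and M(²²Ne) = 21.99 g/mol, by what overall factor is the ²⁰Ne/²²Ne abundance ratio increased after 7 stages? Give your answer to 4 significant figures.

Each stage multiplies the ratio by α = √(21.99/19.99), so after 7 stages the overall factor is α^7 = (21.99/19.99)^(7/2).
= 1.10005^(7/2) = 1.396.

1.396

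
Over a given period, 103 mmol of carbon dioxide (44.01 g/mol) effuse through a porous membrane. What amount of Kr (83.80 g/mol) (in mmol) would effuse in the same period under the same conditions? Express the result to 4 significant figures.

74.64 mmol

Graham's law gives rate_Kr/rate_CO₂ = √(M_CO₂/M_Kr) = √(44.01/83.80) = √0.5252 = 0.7247.
So the amount for Kr is 103 × 0.7247 = 74.64 mmol.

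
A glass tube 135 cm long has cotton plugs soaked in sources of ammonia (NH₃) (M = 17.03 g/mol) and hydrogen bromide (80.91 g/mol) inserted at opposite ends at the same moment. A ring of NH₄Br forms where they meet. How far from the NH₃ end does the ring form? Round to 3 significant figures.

In equal time, each gas travels a distance ∝ its rate ∝ 1/√M, so d_NH₃/d_HBr = √(M_HBr/M_NH₃) = √(80.91/17.03) = 2.180.
With d_NH₃ + d_HBr = 135 cm, d_HBr = 135/(1 + 2.180) = 42.46 cm.
d_NH₃ = 135 − 42.46 = 92.5 cm.

92.5 cm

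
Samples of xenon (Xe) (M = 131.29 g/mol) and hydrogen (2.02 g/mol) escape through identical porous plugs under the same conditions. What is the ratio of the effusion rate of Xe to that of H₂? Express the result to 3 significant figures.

From Graham's law, rate_Xe/rate_H₂ = √(M_H₂/M_Xe) = √(2.02/131.29) = √0.01539 = 0.124.

0.124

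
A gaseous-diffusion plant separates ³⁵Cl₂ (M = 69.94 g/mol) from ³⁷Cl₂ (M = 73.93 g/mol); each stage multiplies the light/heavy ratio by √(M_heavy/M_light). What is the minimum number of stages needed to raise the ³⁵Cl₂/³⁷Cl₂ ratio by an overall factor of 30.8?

124

Single-stage factor α = √(73.93/69.94), so ln α = ½ ln(1.05705) = 0.02774.
Need α^N ≥ 30.8 ⇒ N ≥ ln(30.8) / ln α = 3.428 / 0.02774 = 123.56.
So at least 124 stages are needed.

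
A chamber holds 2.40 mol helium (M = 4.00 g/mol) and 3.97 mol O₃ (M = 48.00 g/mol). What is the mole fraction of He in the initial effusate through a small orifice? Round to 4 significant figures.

The effusion rate of species i is ∝ p_i/√M_i ∝ n_i/√M_i.
Mole fraction of He in the effusate = (n_He/√M_He) / (n_He/√M_He + n_O₃/√M_O₃)
= (2.40/√4.00) / (2.40/√4.00 + 3.97/√48.00) = 1.200/(1.200 + 0.5730) = 0.6768.

0.6768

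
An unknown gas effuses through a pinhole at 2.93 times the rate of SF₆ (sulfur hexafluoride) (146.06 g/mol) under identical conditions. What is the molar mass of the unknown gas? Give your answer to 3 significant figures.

By Graham's law, rate_X/rate_SF₆ = √(M_SF₆/M_X).
2.93 = √(146.06/M_X)
M_X = 146.06 / 2.93² = 146.06 / 8.585 = 17.0 g/mol

17.0 g/mol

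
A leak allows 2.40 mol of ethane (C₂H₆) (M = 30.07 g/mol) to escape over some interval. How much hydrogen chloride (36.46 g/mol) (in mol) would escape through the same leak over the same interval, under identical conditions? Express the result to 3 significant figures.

2.18 mol

From Graham's law, rate_HCl/rate_C₂H₆ = √(M_C₂H₆/M_HCl) = √(30.07/36.46) = √0.8247 = 0.9082.
So the amount for HCl is 2.40 × 0.9082 = 2.18 mol.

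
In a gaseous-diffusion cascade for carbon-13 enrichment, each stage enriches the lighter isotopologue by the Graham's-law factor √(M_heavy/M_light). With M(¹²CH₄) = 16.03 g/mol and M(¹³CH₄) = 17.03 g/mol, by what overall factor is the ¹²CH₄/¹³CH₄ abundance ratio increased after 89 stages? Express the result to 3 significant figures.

After 89 stages the ratio has grown by (√(17.03/16.03))^89 = (17.03/16.03)^(89/2).
= 1.06238^(89/2) = 14.8.

14.8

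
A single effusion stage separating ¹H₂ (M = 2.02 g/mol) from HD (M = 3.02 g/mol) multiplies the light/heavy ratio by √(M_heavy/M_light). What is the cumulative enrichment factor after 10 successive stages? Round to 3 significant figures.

7.47

The single-stage factor is √(M_heavy/M_light), so 10 stages give [√(3.02/2.02)]^10 = (3.02/2.02)^(10/2).
= 1.49505^5 = 7.47.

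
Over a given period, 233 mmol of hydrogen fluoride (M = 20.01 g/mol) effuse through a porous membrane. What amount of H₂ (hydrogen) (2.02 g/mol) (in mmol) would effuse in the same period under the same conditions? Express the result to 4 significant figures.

733.3 mmol

From Graham's law, rate_H₂/rate_HF = √(M_HF/M_H₂) = √(20.01/2.02) = √9.906 = 3.147.
So the amount for H₂ is 233 × 3.147 = 733.3 mmol.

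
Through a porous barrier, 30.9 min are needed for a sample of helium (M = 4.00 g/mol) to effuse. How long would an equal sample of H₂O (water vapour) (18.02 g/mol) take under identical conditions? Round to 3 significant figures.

65.6 min

From Graham's law, t_H₂O/t_He = √(M_H₂O/M_He) = √(18.02/4.00) = √4.505 = 2.122.
So the time for H₂O is 30.9 × 2.122 = 65.6 min.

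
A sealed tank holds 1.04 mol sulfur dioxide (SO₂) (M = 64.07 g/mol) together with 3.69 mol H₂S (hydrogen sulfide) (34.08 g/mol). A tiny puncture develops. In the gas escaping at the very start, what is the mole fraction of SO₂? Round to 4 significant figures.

Effusion rate of each component ∝ n_i/√M_i (partial pressure × 1/√M).
Mole fraction of SO₂ in the effusate = (n_SO₂/√M_SO₂) / (n_SO₂/√M_SO₂ + n_H₂S/√M_H₂S)
= (1.04/√64.07) / (1.04/√64.07 + 3.69/√34.08) = 0.1299/(0.1299 + 0.6321) = 0.1705.

0.1705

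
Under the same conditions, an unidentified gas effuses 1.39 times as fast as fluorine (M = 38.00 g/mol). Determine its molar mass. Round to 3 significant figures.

19.7 g/mol

Graham's law gives rate_X/rate_F₂ = √(M_F₂/M_X).
1.39 = √(38.00/M_X)
M_X = 38.00 / 1.39² = 38.00 / 1.932 = 19.7 g/mol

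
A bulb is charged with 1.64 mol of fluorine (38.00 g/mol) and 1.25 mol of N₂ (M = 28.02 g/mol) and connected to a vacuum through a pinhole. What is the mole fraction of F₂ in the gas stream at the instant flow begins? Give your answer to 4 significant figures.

0.5298

Effusion rate of each component ∝ n_i/√M_i (partial pressure × 1/√M).
x_F₂(eff) = (n_F₂/√M_F₂) / (n_F₂/√M_F₂ + n_N₂/√M_N₂)
= (1.64/√38.00) / (1.64/√38.00 + 1.25/√28.02) = 0.2660/(0.2660 + 0.2361) = 0.5298.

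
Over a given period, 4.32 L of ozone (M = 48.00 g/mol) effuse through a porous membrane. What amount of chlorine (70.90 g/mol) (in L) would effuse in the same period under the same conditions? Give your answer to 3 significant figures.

3.55 L

Graham's law gives rate_Cl₂/rate_O₃ = √(M_O₃/M_Cl₂) = √(48.00/70.90) = √0.6770 = 0.8228.
So the volume for Cl₂ is 4.32 × 0.8228 = 3.55 L.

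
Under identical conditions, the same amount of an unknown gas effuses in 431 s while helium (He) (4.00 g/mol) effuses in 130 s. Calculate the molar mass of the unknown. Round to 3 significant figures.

Graham's law gives t_X/t_He = √(M_X/M_He).
431/130 = 3.315 = √(M_X/4.00)
M_X = 4.00 × 3.315² = 4.00 × 10.99 = 44.0 g/mol

44.0 g/mol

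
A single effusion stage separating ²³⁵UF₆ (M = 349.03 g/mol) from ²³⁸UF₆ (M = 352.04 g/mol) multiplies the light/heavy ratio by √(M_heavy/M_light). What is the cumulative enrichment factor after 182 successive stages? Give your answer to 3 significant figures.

Overall factor = α^182 with α = √(352.04/349.03), i.e. (352.04/349.03)^(182/2).
= 1.00862^91 = 2.18.

2.18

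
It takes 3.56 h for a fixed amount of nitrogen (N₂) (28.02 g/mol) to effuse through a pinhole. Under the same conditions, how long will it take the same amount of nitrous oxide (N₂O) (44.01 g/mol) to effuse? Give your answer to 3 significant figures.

4.46 h

From Graham's law, t_N₂O/t_N₂ = √(M_N₂O/M_N₂) = √(44.01/28.02) = √1.571 = 1.253.
So the time for N₂O is 3.56 × 1.253 = 4.46 h.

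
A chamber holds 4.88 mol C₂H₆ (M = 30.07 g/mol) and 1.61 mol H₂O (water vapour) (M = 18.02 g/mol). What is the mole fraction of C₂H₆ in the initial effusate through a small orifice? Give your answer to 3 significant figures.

Effusion rate of each component ∝ n_i/√M_i (partial pressure × 1/√M).
x_C₂H₆(eff) = (n_C₂H₆/√M_C₂H₆) / (n_C₂H₆/√M_C₂H₆ + n_H₂O/√M_H₂O)
= (4.88/√30.07) / (4.88/√30.07 + 1.61/√18.02) = 0.8899/(0.8899 + 0.3793) = 0.701.

0.701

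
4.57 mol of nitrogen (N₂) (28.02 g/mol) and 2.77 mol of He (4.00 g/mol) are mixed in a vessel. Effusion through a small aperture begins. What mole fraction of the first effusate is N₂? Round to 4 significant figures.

The effusion rate of species i is ∝ p_i/√M_i ∝ n_i/√M_i.
Mole fraction of N₂ in the effusate = (n_N₂/√M_N₂) / (n_N₂/√M_N₂ + n_He/√M_He)
= (4.57/√28.02) / (4.57/√28.02 + 2.77/√4.00) = 0.8633/(0.8633 + 1.385) = 0.3840.

0.3840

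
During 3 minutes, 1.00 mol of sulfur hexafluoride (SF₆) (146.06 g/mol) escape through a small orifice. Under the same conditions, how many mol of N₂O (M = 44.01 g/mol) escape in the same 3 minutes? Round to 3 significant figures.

1.82 mol

Since effusion rate ∝ 1/√M, rate_N₂O/rate_SF₆ = √(M_SF₆/M_N₂O) = √(146.06/44.01) = √3.319 = 1.822.
So the amount for N₂O is 1.00 × 1.822 = 1.82 mol.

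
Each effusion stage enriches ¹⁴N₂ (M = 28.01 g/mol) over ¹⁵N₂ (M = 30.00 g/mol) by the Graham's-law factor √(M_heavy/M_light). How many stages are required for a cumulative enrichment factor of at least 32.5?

102

Per stage α = (30.00/28.01)^(1/2) = 1.07105^0.5, giving ln α = 0.03432.
Need α^N ≥ 32.5 ⇒ N ≥ ln(32.5) / ln α = 3.481 / 0.03432 = 101.44.
So at least 102 stages are needed.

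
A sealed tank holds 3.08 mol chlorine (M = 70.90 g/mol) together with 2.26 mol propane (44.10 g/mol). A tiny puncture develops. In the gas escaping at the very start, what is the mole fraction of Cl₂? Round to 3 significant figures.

The effusion rate of species i is ∝ p_i/√M_i ∝ n_i/√M_i.
Mole fraction of Cl₂ in the effusate = (n_Cl₂/√M_Cl₂) / (n_Cl₂/√M_Cl₂ + n_C₃H₈/√M_C₃H₈)
= (3.08/√70.90) / (3.08/√70.90 + 2.26/√44.10) = 0.3658/(0.3658 + 0.3403) = 0.518.

0.518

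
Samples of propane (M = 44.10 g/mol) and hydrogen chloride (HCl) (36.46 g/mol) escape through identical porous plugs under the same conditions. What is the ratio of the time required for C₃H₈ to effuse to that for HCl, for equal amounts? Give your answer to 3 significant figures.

1.10

Using Graham's law: t_C₃H₈/t_HCl = √(M_C₃H₈/M_HCl) = √(44.10/36.46) = √1.210 = 1.10.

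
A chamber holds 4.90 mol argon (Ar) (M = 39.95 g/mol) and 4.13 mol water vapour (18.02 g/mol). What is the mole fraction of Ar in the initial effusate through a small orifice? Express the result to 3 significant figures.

0.443

Effusion rate of each component ∝ n_i/√M_i (partial pressure × 1/√M).
Mole fraction of Ar in the effusate = (n_Ar/√M_Ar) / (n_Ar/√M_Ar + n_H₂O/√M_H₂O)
= (4.90/√39.95) / (4.90/√39.95 + 4.13/√18.02) = 0.7752/(0.7752 + 0.9729) = 0.443.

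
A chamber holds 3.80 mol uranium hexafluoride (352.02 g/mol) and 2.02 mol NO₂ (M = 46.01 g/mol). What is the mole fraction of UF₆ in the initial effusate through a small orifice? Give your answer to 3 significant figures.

0.405

Rate_i ∝ x_i/√M_i (Graham's law weighted by mole fraction), so the effusate composition follows n_i/√M_i.
Mole fraction of UF₆ in the effusate = (n_UF₆/√M_UF₆) / (n_UF₆/√M_UF₆ + n_NO₂/√M_NO₂)
= (3.80/√352.02) / (3.80/√352.02 + 2.02/√46.01) = 0.2025/(0.2025 + 0.2978) = 0.405.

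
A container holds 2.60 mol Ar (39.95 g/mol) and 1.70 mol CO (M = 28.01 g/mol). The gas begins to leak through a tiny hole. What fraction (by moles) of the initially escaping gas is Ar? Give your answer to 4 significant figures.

0.5615

Effusion rate of each component ∝ n_i/√M_i (partial pressure × 1/√M).
x_Ar(eff) = (n_Ar/√M_Ar) / (n_Ar/√M_Ar + n_CO/√M_CO)
= (2.60/√39.95) / (2.60/√39.95 + 1.70/√28.01) = 0.4114/(0.4114 + 0.3212) = 0.5615.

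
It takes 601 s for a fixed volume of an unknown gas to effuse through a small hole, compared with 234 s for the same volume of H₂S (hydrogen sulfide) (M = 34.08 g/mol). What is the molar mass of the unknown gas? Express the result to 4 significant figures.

From Graham's law, t_X/t_H₂S = √(M_X/M_H₂S).
601/234 = 2.568 = √(M_X/34.08)
M_X = 34.08 × 2.568² = 34.08 × 6.597 = 224.8 g/mol

224.8 g/mol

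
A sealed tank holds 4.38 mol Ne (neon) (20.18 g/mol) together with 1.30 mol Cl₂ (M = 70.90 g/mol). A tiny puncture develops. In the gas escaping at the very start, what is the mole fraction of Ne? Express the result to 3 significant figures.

The effusion rate of species i is ∝ p_i/√M_i ∝ n_i/√M_i.
x_Ne(eff) = (n_Ne/√M_Ne) / (n_Ne/√M_Ne + n_Cl₂/√M_Cl₂)
= (4.38/√20.18) / (4.38/√20.18 + 1.30/√70.90) = 0.9750/(0.9750 + 0.1544) = 0.863.

0.863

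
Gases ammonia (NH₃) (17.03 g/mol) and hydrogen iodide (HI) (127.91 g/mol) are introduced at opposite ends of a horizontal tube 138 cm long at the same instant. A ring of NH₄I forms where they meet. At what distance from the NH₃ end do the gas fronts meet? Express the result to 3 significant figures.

Distances travelled in equal time are proportional to diffusion rates, so d_NH₃/d_HI = √(M_HI/M_NH₃) = √(127.91/17.03) = 2.741.
With d_NH₃ + d_HI = 138 cm, d_HI = 138/(1 + 2.741) = 36.89 cm.
d_NH₃ = 138 − 36.89 = 101 cm.

101 cm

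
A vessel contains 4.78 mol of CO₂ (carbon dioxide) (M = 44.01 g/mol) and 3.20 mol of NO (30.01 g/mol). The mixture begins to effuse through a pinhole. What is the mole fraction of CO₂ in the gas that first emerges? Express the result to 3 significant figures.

Effusion rate of each component ∝ n_i/√M_i (partial pressure × 1/√M).
Mole fraction of CO₂ in the effusate = (n_CO₂/√M_CO₂) / (n_CO₂/√M_CO₂ + n_NO/√M_NO)
= (4.78/√44.01) / (4.78/√44.01 + 3.20/√30.01) = 0.7205/(0.7205 + 0.5841) = 0.552.

0.552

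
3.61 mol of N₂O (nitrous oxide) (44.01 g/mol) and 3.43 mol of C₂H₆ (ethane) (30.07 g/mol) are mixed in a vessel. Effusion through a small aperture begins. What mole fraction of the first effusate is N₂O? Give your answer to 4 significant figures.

0.4652

Effusion rate of each component ∝ n_i/√M_i (partial pressure × 1/√M).
Mole fraction of N₂O in the effusate = (n_N₂O/√M_N₂O) / (n_N₂O/√M_N₂O + n_C₂H₆/√M_C₂H₆)
= (3.61/√44.01) / (3.61/√44.01 + 3.43/√30.07) = 0.5442/(0.5442 + 0.6255) = 0.4652.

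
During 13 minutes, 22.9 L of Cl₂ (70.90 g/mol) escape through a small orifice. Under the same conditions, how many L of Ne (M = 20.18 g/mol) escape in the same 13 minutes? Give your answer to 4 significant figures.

42.92 L

By Graham's law, rate_Ne/rate_Cl₂ = √(M_Cl₂/M_Ne) = √(70.90/20.18) = √3.513 = 1.874.
So the volume for Ne is 22.9 × 1.874 = 42.92 L.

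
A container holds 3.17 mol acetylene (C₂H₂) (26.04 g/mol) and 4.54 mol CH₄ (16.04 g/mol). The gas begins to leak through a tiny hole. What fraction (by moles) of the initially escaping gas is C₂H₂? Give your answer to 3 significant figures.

0.354

Effusion rate of each component ∝ n_i/√M_i (partial pressure × 1/√M).
Mole fraction of C₂H₂ in the effusate = (n_C₂H₂/√M_C₂H₂) / (n_C₂H₂/√M_C₂H₂ + n_CH₄/√M_CH₄)
= (3.17/√26.04) / (3.17/√26.04 + 4.54/√16.04) = 0.6212/(0.6212 + 1.134) = 0.354.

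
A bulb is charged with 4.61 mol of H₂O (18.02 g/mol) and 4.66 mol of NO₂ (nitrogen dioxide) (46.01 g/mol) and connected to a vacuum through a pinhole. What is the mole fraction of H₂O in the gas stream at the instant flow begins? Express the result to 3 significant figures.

0.613

Each component's effusion rate ∝ (its partial pressure)·(1/√M) ∝ n_i/√M_i.
Mole fraction of H₂O in the effusate = (n_H₂O/√M_H₂O) / (n_H₂O/√M_H₂O + n_NO₂/√M_NO₂)
= (4.61/√18.02) / (4.61/√18.02 + 4.66/√46.01) = 1.086/(1.086 + 0.6870) = 0.613.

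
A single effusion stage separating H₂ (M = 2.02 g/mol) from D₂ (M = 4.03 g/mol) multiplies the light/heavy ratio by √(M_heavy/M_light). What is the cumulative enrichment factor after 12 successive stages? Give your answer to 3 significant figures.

63.1

Overall factor = α^12 with α = √(4.03/2.02), i.e. (4.03/2.02)^(12/2).
= 1.99505^6 = 63.1.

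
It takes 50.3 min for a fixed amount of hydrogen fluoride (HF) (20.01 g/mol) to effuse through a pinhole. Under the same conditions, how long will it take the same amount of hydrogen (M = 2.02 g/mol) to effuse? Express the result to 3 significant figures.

Using Graham's law: t_H₂/t_HF = √(M_H₂/M_HF) = √(2.02/20.01) = √0.1009 = 0.3177.
So the time for H₂ is 50.3 × 0.3177 = 16.0 min.

16.0 min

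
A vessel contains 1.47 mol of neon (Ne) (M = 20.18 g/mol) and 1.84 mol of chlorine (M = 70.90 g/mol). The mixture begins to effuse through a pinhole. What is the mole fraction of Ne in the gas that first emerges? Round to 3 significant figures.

0.600

Each component's effusion rate ∝ (its partial pressure)·(1/√M) ∝ n_i/√M_i.
x_Ne(eff) = (n_Ne/√M_Ne) / (n_Ne/√M_Ne + n_Cl₂/√M_Cl₂)
= (1.47/√20.18) / (1.47/√20.18 + 1.84/√70.90) = 0.3272/(0.3272 + 0.2185) = 0.600.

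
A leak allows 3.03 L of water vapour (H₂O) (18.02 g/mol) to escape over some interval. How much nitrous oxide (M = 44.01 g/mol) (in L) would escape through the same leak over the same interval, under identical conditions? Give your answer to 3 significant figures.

1.94 L

Graham's law gives rate_N₂O/rate_H₂O = √(M_H₂O/M_N₂O) = √(18.02/44.01) = √0.4095 = 0.6399.
So the volume for N₂O is 3.03 × 0.6399 = 1.94 L.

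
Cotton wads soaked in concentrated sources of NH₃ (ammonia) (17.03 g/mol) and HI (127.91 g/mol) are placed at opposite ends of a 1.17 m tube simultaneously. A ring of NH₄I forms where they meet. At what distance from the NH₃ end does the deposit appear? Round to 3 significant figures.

0.857 m

In equal time, each gas travels a distance ∝ its rate ∝ 1/√M, so d_NH₃/d_HI = √(M_HI/M_NH₃) = √(127.91/17.03) = 2.741.
With d_NH₃ + d_HI = 1.17 m, d_HI = 1.17/(1 + 2.741) = 0.3128 m.
d_NH₃ = 1.17 − 0.3128 = 0.857 m.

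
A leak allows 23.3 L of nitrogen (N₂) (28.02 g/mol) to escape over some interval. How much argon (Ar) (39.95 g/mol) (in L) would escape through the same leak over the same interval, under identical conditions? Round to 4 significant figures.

19.51 L

Graham's law gives rate_Ar/rate_N₂ = √(M_N₂/M_Ar) = √(28.02/39.95) = √0.7014 = 0.8375.
So the volume for Ar is 23.3 × 0.8375 = 19.51 L.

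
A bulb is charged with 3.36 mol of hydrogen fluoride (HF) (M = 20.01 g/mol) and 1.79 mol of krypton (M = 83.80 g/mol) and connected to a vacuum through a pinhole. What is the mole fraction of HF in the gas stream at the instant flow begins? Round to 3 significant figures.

Each component's effusion rate ∝ (its partial pressure)·(1/√M) ∝ n_i/√M_i.
x_HF(eff) = (n_HF/√M_HF) / (n_HF/√M_HF + n_Kr/√M_Kr)
= (3.36/√20.01) / (3.36/√20.01 + 1.79/√83.80) = 0.7511/(0.7511 + 0.1955) = 0.793.

0.793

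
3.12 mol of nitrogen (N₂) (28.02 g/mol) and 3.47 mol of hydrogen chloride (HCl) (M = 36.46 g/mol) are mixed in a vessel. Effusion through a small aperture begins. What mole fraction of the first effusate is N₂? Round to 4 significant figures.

0.5063

Each component's effusion rate ∝ (its partial pressure)·(1/√M) ∝ n_i/√M_i.
So x_N₂ in the escaping gas = (n_N₂/√M_N₂) / Σ(n_i/√M_i)
= (3.12/√28.02) / (3.12/√28.02 + 3.47/√36.46) = 0.5894/(0.5894 + 0.5747) = 0.5063.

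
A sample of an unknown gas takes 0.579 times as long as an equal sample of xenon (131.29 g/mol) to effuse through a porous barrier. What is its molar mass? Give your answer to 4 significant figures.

44.01 g/mol

By Graham's law, t_X/t_Xe = √(M_X/M_Xe).
0.579 = √(M_X/131.29)
M_X = 131.29 × 0.579² = 131.29 × 0.3352 = 44.01 g/mol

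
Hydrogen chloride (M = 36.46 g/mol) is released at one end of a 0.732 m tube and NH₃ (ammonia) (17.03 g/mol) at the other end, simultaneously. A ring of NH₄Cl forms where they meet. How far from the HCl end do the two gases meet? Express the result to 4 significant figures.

0.2972 m

Distances travelled in equal time are proportional to diffusion rates, so d_HCl/d_NH₃ = √(M_NH₃/M_HCl) = √(17.03/36.46) = 0.6834.
With d_HCl + d_NH₃ = 0.732 m, d_NH₃ = 0.732/(1 + 0.6834) = 0.4348 m.
d_HCl = 0.732 − 0.4348 = 0.2972 m.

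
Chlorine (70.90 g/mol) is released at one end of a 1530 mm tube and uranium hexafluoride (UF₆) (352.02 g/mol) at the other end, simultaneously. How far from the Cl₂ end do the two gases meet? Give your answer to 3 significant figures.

1060 mm

Distances travelled in equal time are proportional to diffusion rates, so d_Cl₂/d_UF₆ = √(M_UF₆/M_Cl₂) = √(352.02/70.90) = 2.228.
With d_Cl₂ + d_UF₆ = 1530 mm, d_UF₆ = 1530/(1 + 2.228) = 473.9 mm.
d_Cl₂ = 1530 − 473.9 = 1060 mm.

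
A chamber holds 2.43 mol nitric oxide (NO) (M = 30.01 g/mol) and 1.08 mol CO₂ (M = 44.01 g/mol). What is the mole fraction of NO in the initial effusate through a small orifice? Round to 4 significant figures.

Each component's effusion rate ∝ (its partial pressure)·(1/√M) ∝ n_i/√M_i.
So x_NO in the escaping gas = (n_NO/√M_NO) / Σ(n_i/√M_i)
= (2.43/√30.01) / (2.43/√30.01 + 1.08/√44.01) = 0.4436/(0.4436 + 0.1628) = 0.7315.

0.7315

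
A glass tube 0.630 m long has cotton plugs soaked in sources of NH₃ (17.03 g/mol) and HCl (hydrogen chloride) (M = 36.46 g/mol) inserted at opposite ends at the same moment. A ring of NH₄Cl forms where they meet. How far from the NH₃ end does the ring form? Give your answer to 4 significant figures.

The fronts meet when d_NH₃ + d_HCl = L with d_NH₃/d_HCl = √(M_HCl/M_NH₃) (Graham's law). Here √(M_HCl/M_NH₃) = √(36.46/17.03) = 1.463.
With d_NH₃ + d_HCl = 0.630 m, d_HCl = 0.630/(1 + 1.463) = 0.2558 m.
d_NH₃ = 0.630 − 0.2558 = 0.3742 m.

0.3742 m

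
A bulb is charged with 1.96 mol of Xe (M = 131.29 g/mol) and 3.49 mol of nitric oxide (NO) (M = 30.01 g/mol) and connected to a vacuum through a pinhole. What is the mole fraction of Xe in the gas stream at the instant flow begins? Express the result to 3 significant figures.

0.212

Rate_i ∝ x_i/√M_i (Graham's law weighted by mole fraction), so the effusate composition follows n_i/√M_i.
So x_Xe in the escaping gas = (n_Xe/√M_Xe) / Σ(n_i/√M_i)
= (1.96/√131.29) / (1.96/√131.29 + 3.49/√30.01) = 0.1711/(0.1711 + 0.6371) = 0.212.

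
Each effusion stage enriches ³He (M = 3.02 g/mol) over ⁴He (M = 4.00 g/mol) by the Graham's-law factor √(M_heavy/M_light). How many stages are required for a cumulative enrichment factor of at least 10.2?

17

With α = √(4.00/3.02) per stage, ln α = ½ ln(1.32450) = 0.1405.
Need α^N ≥ 10.2 ⇒ N ≥ ln(10.2) / ln α = 2.322 / 0.1405 = 16.53.
Rounding up, N = 17 stages.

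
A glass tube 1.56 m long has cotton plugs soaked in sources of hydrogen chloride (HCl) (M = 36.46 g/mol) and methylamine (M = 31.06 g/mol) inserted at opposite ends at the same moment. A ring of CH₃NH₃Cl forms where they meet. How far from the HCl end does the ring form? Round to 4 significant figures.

0.7488 m

In equal time, each gas travels a distance ∝ its rate ∝ 1/√M, so d_HCl/d_CH₃NH₂ = √(M_CH₃NH₂/M_HCl) = √(31.06/36.46) = 0.9230.
With d_HCl + d_CH₃NH₂ = 1.56 m, d_CH₃NH₂ = 1.56/(1 + 0.9230) = 0.8112 m.
d_HCl = 1.56 − 0.8112 = 0.7488 m.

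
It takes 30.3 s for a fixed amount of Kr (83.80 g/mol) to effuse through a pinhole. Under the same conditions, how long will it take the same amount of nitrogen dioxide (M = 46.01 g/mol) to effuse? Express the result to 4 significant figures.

By Graham's law, t_NO₂/t_Kr = √(M_NO₂/M_Kr) = √(46.01/83.80) = √0.5490 = 0.7410.
So the time for NO₂ is 30.3 × 0.7410 = 22.45 s.

22.45 s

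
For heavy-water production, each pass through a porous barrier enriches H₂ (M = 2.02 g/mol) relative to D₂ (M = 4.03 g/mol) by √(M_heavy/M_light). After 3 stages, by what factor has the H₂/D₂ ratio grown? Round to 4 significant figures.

The single-stage factor is √(M_heavy/M_light), so 3 stages give [√(4.03/2.02)]^3 = (4.03/2.02)^(3/2).
= 1.99505^(3/2) = 2.818.

2.818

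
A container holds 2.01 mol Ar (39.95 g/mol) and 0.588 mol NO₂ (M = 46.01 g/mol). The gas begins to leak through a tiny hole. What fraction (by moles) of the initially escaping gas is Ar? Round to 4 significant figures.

0.7858

Each component's effusion rate ∝ (its partial pressure)·(1/√M) ∝ n_i/√M_i.
x_Ar(eff) = (n_Ar/√M_Ar) / (n_Ar/√M_Ar + n_NO₂/√M_NO₂)
= (2.01/√39.95) / (2.01/√39.95 + 0.588/√46.01) = 0.3180/(0.3180 + 0.08669) = 0.7858.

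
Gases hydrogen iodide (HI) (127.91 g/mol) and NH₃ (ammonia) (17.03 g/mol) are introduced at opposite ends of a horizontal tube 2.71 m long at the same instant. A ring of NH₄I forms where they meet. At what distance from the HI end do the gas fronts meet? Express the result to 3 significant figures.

0.724 m

In equal time, each gas travels a distance ∝ its rate ∝ 1/√M, so d_HI/d_NH₃ = √(M_NH₃/M_HI) = √(17.03/127.91) = 0.3649.
With d_HI + d_NH₃ = 2.71 m, d_NH₃ = 2.71/(1 + 0.3649) = 1.986 m.
d_HI = 2.71 − 1.986 = 0.724 m.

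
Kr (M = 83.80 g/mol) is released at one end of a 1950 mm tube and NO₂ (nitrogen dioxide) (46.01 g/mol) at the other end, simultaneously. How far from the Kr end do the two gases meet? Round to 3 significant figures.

830 mm

The fronts meet when d_Kr + d_NO₂ = L with d_Kr/d_NO₂ = √(M_NO₂/M_Kr) (Graham's law). Here √(M_NO₂/M_Kr) = √(46.01/83.80) = 0.7410.
With d_Kr + d_NO₂ = 1950 mm, d_NO₂ = 1950/(1 + 0.7410) = 1120 mm.
d_Kr = 1950 − 1120 = 830 mm.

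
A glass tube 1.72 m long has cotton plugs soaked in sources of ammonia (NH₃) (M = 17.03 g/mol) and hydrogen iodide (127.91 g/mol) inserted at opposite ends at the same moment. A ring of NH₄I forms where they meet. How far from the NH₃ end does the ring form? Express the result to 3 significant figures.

1.26 m

Distances travelled in equal time are proportional to diffusion rates, so d_NH₃/d_HI = √(M_HI/M_NH₃) = √(127.91/17.03) = 2.741.
With d_NH₃ + d_HI = 1.72 m, d_HI = 1.72/(1 + 2.741) = 0.4598 m.
d_NH₃ = 1.72 − 0.4598 = 1.26 m.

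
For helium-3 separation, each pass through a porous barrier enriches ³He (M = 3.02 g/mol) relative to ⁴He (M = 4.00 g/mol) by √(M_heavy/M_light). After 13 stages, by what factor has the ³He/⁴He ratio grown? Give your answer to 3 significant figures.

6.21

The single-stage factor is √(M_heavy/M_light), so 13 stages give [√(4.00/3.02)]^13 = (4.00/3.02)^(13/2).
= 1.32450^(13/2) = 6.21.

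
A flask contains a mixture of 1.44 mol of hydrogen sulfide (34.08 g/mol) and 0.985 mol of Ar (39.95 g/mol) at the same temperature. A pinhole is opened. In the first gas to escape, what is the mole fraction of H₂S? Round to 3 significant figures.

The effusion rate of species i is ∝ p_i/√M_i ∝ n_i/√M_i.
x_H₂S(eff) = (n_H₂S/√M_H₂S) / (n_H₂S/√M_H₂S + n_Ar/√M_Ar)
= (1.44/√34.08) / (1.44/√34.08 + 0.985/√39.95) = 0.2467/(0.2467 + 0.1558) = 0.613.

0.613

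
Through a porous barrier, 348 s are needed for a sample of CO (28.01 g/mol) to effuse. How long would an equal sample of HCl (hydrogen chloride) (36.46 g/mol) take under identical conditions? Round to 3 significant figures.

397 s

By Graham's law, t_HCl/t_CO = √(M_HCl/M_CO) = √(36.46/28.01) = √1.302 = 1.141.
So the time for HCl is 348 × 1.141 = 397 s.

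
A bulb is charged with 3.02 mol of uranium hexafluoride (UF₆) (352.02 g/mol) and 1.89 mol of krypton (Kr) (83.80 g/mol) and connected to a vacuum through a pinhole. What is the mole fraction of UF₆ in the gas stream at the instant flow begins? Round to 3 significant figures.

0.438

Effusion rate of each component ∝ n_i/√M_i (partial pressure × 1/√M).
Mole fraction of UF₆ in the effusate = (n_UF₆/√M_UF₆) / (n_UF₆/√M_UF₆ + n_Kr/√M_Kr)
= (3.02/√352.02) / (3.02/√352.02 + 1.89/√83.80) = 0.1610/(0.1610 + 0.2065) = 0.438.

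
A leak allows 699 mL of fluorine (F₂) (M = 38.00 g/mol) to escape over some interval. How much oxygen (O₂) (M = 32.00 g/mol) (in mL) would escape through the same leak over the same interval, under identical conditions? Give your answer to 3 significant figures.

762 mL

Using Graham's law: rate_O₂/rate_F₂ = √(M_F₂/M_O₂) = √(38.00/32.00) = √1.188 = 1.090.
So the volume for O₂ is 699 × 1.090 = 762 mL.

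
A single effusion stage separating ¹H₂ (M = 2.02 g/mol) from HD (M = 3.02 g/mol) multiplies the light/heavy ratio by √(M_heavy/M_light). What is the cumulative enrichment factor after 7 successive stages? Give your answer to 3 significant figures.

After 7 stages the ratio has grown by (√(3.02/2.02))^7 = (3.02/2.02)^(7/2).
= 1.49505^(7/2) = 4.09.

4.09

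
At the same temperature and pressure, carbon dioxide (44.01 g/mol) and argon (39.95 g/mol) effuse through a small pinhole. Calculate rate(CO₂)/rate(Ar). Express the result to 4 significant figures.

0.9528

Graham's law gives rate_CO₂/rate_Ar = √(M_Ar/M_CO₂) = √(39.95/44.01) = √0.9077 = 0.9528.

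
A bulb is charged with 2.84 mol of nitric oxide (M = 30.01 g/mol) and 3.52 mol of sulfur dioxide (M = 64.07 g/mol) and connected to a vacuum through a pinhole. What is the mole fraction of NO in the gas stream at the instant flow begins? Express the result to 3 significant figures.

0.541

Each component's effusion rate ∝ (its partial pressure)·(1/√M) ∝ n_i/√M_i.
So x_NO in the escaping gas = (n_NO/√M_NO) / Σ(n_i/√M_i)
= (2.84/√30.01) / (2.84/√30.01 + 3.52/√64.07) = 0.5184/(0.5184 + 0.4398) = 0.541.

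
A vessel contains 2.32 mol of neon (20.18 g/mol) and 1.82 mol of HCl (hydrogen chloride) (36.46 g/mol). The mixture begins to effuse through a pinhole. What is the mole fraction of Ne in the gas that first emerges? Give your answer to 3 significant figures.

Each component's effusion rate ∝ (its partial pressure)·(1/√M) ∝ n_i/√M_i.
x_Ne(eff) = (n_Ne/√M_Ne) / (n_Ne/√M_Ne + n_HCl/√M_HCl)
= (2.32/√20.18) / (2.32/√20.18 + 1.82/√36.46) = 0.5164/(0.5164 + 0.3014) = 0.631.

0.631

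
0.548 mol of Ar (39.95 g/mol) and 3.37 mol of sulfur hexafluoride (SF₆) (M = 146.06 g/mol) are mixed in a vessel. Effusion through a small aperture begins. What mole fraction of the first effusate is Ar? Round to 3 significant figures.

0.237

Each component's effusion rate ∝ (its partial pressure)·(1/√M) ∝ n_i/√M_i.
So x_Ar in the escaping gas = (n_Ar/√M_Ar) / Σ(n_i/√M_i)
= (0.548/√39.95) / (0.548/√39.95 + 3.37/√146.06) = 0.08670/(0.08670 + 0.2788) = 0.237.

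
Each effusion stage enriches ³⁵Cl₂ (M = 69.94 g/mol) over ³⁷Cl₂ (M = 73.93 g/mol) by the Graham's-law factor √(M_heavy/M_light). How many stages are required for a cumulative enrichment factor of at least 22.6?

Single-stage factor α = √(73.93/69.94), so ln α = ½ ln(1.05705) = 0.02774.
Need α^N ≥ 22.6 ⇒ N ≥ ln(22.6) / ln α = 3.118 / 0.02774 = 112.40.
Minimum whole number of stages: N = 113.

113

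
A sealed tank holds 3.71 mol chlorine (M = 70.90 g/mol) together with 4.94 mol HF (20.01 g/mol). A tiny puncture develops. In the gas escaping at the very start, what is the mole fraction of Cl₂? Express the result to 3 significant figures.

The effusion rate of species i is ∝ p_i/√M_i ∝ n_i/√M_i.
So x_Cl₂ in the escaping gas = (n_Cl₂/√M_Cl₂) / Σ(n_i/√M_i)
= (3.71/√70.90) / (3.71/√70.90 + 4.94/√20.01) = 0.4406/(0.4406 + 1.104) = 0.285.

0.285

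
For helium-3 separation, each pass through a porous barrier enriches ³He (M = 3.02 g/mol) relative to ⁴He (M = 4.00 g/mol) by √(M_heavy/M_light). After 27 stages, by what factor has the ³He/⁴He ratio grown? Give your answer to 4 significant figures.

44.43

After 27 stages the ratio has grown by (√(4.00/3.02))^27 = (4.00/3.02)^(27/2).
= 1.32450^(27/2) = 44.43.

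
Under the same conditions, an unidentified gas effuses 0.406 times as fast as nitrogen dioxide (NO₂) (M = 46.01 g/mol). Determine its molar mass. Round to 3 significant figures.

279 g/mol

Graham's law gives rate_X/rate_NO₂ = √(M_NO₂/M_X).
0.406 = √(46.01/M_X)
M_X = 46.01 / 0.406² = 46.01 / 0.1648 = 279 g/mol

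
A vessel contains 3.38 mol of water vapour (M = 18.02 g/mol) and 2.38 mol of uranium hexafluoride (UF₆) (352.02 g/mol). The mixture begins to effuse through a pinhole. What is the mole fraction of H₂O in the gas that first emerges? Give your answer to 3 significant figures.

0.863

Rate_i ∝ x_i/√M_i (Graham's law weighted by mole fraction), so the effusate composition follows n_i/√M_i.
Mole fraction of H₂O in the effusate = (n_H₂O/√M_H₂O) / (n_H₂O/√M_H₂O + n_UF₆/√M_UF₆)
= (3.38/√18.02) / (3.38/√18.02 + 2.38/√352.02) = 0.7962/(0.7962 + 0.1269) = 0.863.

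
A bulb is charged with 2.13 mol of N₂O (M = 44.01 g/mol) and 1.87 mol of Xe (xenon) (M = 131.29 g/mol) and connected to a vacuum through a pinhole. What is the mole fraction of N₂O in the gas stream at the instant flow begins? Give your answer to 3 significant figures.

0.663

Effusion rate of each component ∝ n_i/√M_i (partial pressure × 1/√M).
Mole fraction of N₂O in the effusate = (n_N₂O/√M_N₂O) / (n_N₂O/√M_N₂O + n_Xe/√M_Xe)
= (2.13/√44.01) / (2.13/√44.01 + 1.87/√131.29) = 0.3211/(0.3211 + 0.1632) = 0.663.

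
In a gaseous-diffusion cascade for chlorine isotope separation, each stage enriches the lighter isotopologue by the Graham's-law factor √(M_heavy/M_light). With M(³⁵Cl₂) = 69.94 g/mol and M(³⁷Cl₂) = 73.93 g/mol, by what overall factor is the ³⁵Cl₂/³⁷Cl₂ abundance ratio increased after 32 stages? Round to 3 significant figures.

The single-stage factor is √(M_heavy/M_light), so 32 stages give [√(73.93/69.94)]^32 = (73.93/69.94)^(32/2).
= 1.05705^16 = 2.43.

2.43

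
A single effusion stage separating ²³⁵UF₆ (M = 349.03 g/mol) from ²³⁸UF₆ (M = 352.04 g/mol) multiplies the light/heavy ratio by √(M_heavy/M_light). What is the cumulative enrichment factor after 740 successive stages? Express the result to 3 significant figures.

The single-stage factor is √(M_heavy/M_light), so 740 stages give [√(352.04/349.03)]^740 = (352.04/349.03)^(740/2).
= 1.00862^370 = 24.0.

24.0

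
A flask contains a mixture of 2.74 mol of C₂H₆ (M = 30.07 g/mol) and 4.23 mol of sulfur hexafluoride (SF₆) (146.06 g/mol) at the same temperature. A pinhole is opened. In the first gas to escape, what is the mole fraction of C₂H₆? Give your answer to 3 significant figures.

0.588

The effusion rate of species i is ∝ p_i/√M_i ∝ n_i/√M_i.
So x_C₂H₆ in the escaping gas = (n_C₂H₆/√M_C₂H₆) / Σ(n_i/√M_i)
= (2.74/√30.07) / (2.74/√30.07 + 4.23/√146.06) = 0.4997/(0.4997 + 0.3500) = 0.588.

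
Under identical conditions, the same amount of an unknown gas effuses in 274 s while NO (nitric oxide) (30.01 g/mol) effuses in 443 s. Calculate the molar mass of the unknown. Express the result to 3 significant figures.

Graham's law gives t_X/t_NO = √(M_X/M_NO).
274/443 = 0.6185 = √(M_X/30.01)
M_X = 30.01 × 0.6185² = 30.01 × 0.3826 = 11.5 g/mol

11.5 g/mol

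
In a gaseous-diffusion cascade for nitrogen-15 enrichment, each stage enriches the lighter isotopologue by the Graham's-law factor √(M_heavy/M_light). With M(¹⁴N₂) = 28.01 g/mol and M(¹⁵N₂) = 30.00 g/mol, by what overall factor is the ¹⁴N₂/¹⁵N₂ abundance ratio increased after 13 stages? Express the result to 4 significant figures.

The single-stage factor is √(M_heavy/M_light), so 13 stages give [√(30.00/28.01)]^13 = (30.00/28.01)^(13/2).
= 1.07105^(13/2) = 1.562.

1.562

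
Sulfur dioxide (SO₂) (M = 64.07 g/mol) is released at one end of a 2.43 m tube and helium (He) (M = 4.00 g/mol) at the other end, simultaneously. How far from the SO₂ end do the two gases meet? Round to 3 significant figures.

In equal time, each gas travels a distance ∝ its rate ∝ 1/√M, so d_SO₂/d_He = √(M_He/M_SO₂) = √(4.00/64.07) = 0.2499.
With d_SO₂ + d_He = 2.43 m, d_He = 2.43/(1 + 0.2499) = 1.944 m.
d_SO₂ = 2.43 − 1.944 = 0.486 m.

0.486 m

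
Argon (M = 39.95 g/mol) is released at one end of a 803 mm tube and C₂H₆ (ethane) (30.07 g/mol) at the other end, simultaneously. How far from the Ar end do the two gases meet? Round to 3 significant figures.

373 mm

The fronts meet when d_Ar + d_C₂H₆ = L with d_Ar/d_C₂H₆ = √(M_C₂H₆/M_Ar) (Graham's law). Here √(M_C₂H₆/M_Ar) = √(30.07/39.95) = 0.8676.
With d_Ar + d_C₂H₆ = 803 mm, d_C₂H₆ = 803/(1 + 0.8676) = 430.0 mm.
d_Ar = 803 − 430.0 = 373 mm.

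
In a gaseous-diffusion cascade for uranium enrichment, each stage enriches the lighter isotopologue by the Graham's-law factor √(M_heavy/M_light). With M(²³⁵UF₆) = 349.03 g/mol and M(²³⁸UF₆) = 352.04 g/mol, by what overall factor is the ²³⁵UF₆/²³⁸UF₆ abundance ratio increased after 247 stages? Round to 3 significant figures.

2.89

After 247 stages the ratio has grown by (√(352.04/349.03))^247 = (352.04/349.03)^(247/2).
= 1.00862^(247/2) = 2.89.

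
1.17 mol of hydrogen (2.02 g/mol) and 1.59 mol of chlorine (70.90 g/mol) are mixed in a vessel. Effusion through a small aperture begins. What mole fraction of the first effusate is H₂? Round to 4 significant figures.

0.8134

The effusion rate of species i is ∝ p_i/√M_i ∝ n_i/√M_i.
x_H₂(eff) = (n_H₂/√M_H₂) / (n_H₂/√M_H₂ + n_Cl₂/√M_Cl₂)
= (1.17/√2.02) / (1.17/√2.02 + 1.59/√70.90) = 0.8232/(0.8232 + 0.1888) = 0.8134.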